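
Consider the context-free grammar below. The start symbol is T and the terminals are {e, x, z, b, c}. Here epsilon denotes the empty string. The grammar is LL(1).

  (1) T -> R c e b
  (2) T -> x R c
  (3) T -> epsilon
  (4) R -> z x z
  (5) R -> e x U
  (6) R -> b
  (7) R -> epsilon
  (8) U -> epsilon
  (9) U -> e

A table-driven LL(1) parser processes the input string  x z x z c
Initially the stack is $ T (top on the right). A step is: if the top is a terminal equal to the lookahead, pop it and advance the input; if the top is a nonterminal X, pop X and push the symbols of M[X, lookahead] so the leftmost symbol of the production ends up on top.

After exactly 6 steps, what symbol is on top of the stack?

c

     Stack      Input        Action
  1  $ T        x z x z c $  expand T -> x R c
  2  $ c R x    x z x z c $  match x
  3  $ c R      z x z c $    expand R -> z x z
  4  $ c z x z  z x z c $    match z
  5  $ c z x    x z c $      match x
  6  $ c z      z c $        match z
Stack after step 6: $ c (top = c).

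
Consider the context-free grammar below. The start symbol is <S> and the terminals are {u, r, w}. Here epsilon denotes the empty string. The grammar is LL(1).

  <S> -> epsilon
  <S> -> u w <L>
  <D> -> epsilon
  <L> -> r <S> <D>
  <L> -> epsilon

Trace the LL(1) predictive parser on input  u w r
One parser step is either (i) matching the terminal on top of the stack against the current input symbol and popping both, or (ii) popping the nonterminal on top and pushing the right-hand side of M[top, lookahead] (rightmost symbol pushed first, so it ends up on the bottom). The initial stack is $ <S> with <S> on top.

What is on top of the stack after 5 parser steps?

     Stack        Input    Action
  1  $ <S>        u w r $  expand <S> -> u w <L>
  2  $ <L> w u    u w r $  match u
  3  $ <L> w      w r $    match w
  4  $ <L>        r $      expand <L> -> r <S> <D>
  5  $ <D> <S> r  r $      match r
Stack after step 5: $ <D> <S> (top = <S>).

<S>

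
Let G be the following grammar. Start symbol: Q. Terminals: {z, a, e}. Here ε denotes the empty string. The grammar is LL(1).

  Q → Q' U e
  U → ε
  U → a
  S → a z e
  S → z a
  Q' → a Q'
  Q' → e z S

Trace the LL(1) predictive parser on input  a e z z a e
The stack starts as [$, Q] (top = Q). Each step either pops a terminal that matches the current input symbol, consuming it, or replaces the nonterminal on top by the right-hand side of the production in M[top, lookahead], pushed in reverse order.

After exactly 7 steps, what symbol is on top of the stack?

step 1: stack=$ Q  input=a e z z a e $  — expand Q → Q' U e
step 2: stack=$ e U Q'  input=a e z z a e $  — expand Q' → a Q'
step 3: stack=$ e U Q' a  input=a e z z a e $  — match a
step 4: stack=$ e U Q'  input=e z z a e $  — expand Q' → e z S
step 5: stack=$ e U S z e  input=e z z a e $  — match e
step 6: stack=$ e U S z  input=z z a e $  — match z
step 7: stack=$ e U S  input=z a e $  — expand S → z a
Stack after step 7: $ e U a z (top = z).

z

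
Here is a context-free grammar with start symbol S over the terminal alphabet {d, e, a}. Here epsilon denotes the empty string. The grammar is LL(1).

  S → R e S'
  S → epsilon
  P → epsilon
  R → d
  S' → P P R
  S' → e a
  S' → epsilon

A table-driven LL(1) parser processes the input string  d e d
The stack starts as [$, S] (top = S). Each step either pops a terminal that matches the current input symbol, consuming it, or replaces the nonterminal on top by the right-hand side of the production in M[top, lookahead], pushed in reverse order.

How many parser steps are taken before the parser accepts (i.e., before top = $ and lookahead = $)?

9

     Stack     Input    Action
  1  $ S       d e d $  expand S → R e S'
  2  $ S' e R  d e d $  expand R → d
  3  $ S' e d  d e d $  match d
  4  $ S' e    e d $    match e
  5  $ S'      d $      expand S' → P P R
  6  $ R P P   d $      expand P → epsilon
  7  $ R P     d $      expand P → epsilon
  8  $ R       d $      expand R → d
  9  $ d       d $      match d
Accept reached after 9 steps.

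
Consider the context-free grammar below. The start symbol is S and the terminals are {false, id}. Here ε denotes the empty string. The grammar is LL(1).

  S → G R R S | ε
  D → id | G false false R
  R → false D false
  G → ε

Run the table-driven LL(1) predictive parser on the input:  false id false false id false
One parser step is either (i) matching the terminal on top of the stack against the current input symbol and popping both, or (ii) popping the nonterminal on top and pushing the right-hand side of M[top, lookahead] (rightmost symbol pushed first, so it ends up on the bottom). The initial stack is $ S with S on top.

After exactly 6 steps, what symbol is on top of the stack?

false

     Stack                Input                            Action
  1  $ S                  false id false false id false $  expand S → G R R S
  2  $ S R R G            false id false false id false $  expand G → ε
  3  $ S R R              false id false false id false $  expand R → false D false
  4  $ S R false D false  false id false false id false $  match false
  5  $ S R false D        id false false id false $        expand D → id
  6  $ S R false id       id false false id false $        match id
Stack after step 6: $ S R false (top = false).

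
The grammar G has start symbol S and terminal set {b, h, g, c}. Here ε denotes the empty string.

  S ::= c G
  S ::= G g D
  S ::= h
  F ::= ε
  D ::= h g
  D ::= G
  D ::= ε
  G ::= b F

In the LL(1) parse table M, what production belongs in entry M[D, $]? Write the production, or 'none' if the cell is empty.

D ::= ε

FIRST(F) = {ε}
FIRST(G) = {b}
FIRST(S) = {b, c, h}  (via G g D)
FIRST(D) = {ε, b, h}  (via G)
FOLLOW(S) includes $ since S is the start symbol.
FOLLOW(S): S appears on no right-hand side. Thus FOLLOW(S) = {$}.
FOLLOW(D): in S::=G g D, the suffix after D is empty, so FOLLOW(D) ⊇ FOLLOW(S) = {$}. Thus FOLLOW(D) = {$}.
For D ::= h g: FIRST(h g) = {h}, so it goes in M[D, t] for t ∈ {h}.
For D ::= G: FIRST(G) = {b}, so it goes in M[D, t] for t ∈ {b}.
For D ::= ε: FIRST(ε) = {ε}, so it goes in M[D, t] for t ∈ {}; since ε ∈ FIRST, also for every t ∈ FOLLOW(D) = {$}.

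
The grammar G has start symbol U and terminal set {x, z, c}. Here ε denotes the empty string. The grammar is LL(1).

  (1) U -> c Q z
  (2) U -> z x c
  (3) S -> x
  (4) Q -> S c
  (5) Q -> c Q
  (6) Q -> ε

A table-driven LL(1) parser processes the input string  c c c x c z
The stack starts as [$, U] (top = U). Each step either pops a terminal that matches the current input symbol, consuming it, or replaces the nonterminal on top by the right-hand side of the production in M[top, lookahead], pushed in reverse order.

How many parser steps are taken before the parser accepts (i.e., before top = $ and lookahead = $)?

      Stack    Input          Action
   1  $ U      c c c x c z $  expand U -> c Q z
   2  $ z Q c  c c c x c z $  match c
   3  $ z Q    c c x c z $    expand Q -> c Q
   4  $ z Q c  c c x c z $    match c
   5  $ z Q    c x c z $      expand Q -> c Q
   6  $ z Q c  c x c z $      match c
   7  $ z Q    x c z $        expand Q -> S c
   8  $ z c S  x c z $        expand S -> x
   9  $ z c x  x c z $        match x
  10  $ z c    c z $          match c
  11  $ z      z $            match z
Accept reached after 11 steps.

11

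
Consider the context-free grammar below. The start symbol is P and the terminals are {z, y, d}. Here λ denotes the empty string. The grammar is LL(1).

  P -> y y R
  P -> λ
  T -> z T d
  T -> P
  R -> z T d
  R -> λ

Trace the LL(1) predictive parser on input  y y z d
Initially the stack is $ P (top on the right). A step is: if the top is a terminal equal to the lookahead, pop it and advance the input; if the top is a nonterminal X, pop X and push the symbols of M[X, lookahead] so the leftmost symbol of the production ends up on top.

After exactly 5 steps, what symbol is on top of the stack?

T

     Stack    Input      Action
  1  $ P      y y z d $  expand P -> y y R
  2  $ R y y  y y z d $  match y
  3  $ R y    y z d $    match y
  4  $ R      z d $      expand R -> z T d
  5  $ d T z  z d $      match z
Stack after step 5: $ d T (top = T).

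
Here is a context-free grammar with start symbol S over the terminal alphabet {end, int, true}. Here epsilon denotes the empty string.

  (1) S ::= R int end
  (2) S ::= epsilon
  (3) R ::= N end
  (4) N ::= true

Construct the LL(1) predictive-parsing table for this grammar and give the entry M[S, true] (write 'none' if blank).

S ::= R int end

FIRST(N): from N::=true we get {true}. So FIRST(N) = {true}.
FIRST(R): from R::=N end we get {true}. So FIRST(R) = {true}.
FIRST(S): from S::=R int end we get {true}; from S::=epsilon we get {epsilon}. So FIRST(S) = {epsilon, true}.
FOLLOW(S) includes $ since S is the start symbol.
FOLLOW(S): S appears on no right-hand side. Thus FOLLOW(S) = {$}.
For S ::= R int end: FIRST(R int end) = {true}, so it goes in M[S, t] for t ∈ {true}.
For S ::= epsilon: FIRST(epsilon) = {epsilon}, so it goes in M[S, t] for t ∈ {}; since epsilon ∈ FIRST, also for every t ∈ FOLLOW(S) = {$}.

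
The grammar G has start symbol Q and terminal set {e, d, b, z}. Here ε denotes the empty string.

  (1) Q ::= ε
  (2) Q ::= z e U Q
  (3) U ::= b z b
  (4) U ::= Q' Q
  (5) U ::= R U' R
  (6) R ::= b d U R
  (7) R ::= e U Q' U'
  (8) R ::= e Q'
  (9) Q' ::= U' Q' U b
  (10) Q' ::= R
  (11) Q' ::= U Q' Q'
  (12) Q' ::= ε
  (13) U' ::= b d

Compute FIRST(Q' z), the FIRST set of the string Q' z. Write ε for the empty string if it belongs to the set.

FIRST(Q): from Q::=ε we get {ε}; from Q::=z e U Q we get {z}. So FIRST(Q) = {ε, z}.
FIRST(R): from R::=b d U R we get {b}; from R::=e U Q' U' we get {e}; from R::=e Q' we get {e}. So FIRST(R) = {b, e}.
FIRST(U'): from U'::=b d we get {b}. So FIRST(U') = {b}.
FIRST(U): from U::=b z b we get {b}; from U::=Q' Q we get {ε, b, e, z}; from U::=R U' R we get {b, e}. So FIRST(U) = {ε, b, e, z}.
FIRST(Q'): from Q'::=U' Q' U b we get {b}; from Q'::=R we get {b, e}; from Q'::=U Q' Q' we get {ε, b, e, z}; from Q'::=ε we get {ε}. So FIRST(Q') = {ε, b, e, z}.
FIRST(Q' z): take FIRST of each symbol in turn, carrying on past any symbol whose FIRST contains ε; result {b, e, z}.

{b, e, z}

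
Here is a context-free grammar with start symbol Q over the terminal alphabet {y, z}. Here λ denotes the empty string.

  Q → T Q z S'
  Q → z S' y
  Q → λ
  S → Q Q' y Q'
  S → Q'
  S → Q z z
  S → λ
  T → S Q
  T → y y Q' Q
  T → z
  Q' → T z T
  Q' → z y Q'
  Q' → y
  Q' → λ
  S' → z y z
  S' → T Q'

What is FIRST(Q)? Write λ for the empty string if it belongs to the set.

FIRST(Q): from Q→T Q z S' we get {y, z}; from Q→z S' y we get {z}; from Q→λ we get {λ}. So FIRST(Q) = {λ, y, z}.
FIRST(S): from S→Q Q' y Q' we get {y, z}; from S→Q' we get {λ, y, z}; from S→Q z z we get {y, z}; from S→λ we get {λ}. So FIRST(S) = {λ, y, z}.
FIRST(T): from T→S Q we get {λ, y, z}; from T→y y Q' Q we get {y}; from T→z we get {z}. So FIRST(T) = {λ, y, z}.
FIRST(Q'): from Q'→T z T we get {y, z}; from Q'→z y Q' we get {z}; from Q'→y we get {y}; from Q'→λ we get {λ}. So FIRST(Q') = {λ, y, z}.
FIRST(S'): from S'→z y z we get {z}; from S'→T Q' we get {λ, y, z}. So FIRST(S') = {λ, y, z}.

{λ, y, z}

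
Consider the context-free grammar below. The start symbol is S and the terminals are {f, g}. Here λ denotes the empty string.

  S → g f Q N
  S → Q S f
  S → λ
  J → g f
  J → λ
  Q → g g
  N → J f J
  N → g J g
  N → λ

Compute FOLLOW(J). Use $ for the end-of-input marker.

{$, f, g}

FIRST(J): from J→g f we get {g}; from J→λ we get {λ}. So FIRST(J) = {λ, g}.
FIRST(Q): from Q→g g we get {g}. So FIRST(Q) = {g}.
FIRST(S): from S→g f Q N we get {g}; from S→Q S f we get {g}; from S→λ we get {λ}. So FIRST(S) = {λ, g}.
FIRST(N): from N→J f J we get {f, g}; from N→g J g we get {g}; from N→λ we get {λ}. So FIRST(N) = {λ, f, g}.
FOLLOW(S) includes $ since S is the start symbol.
FOLLOW(S): in S→Q S f, S is followed by f with FIRST {f}. Thus FOLLOW(S) = {$, f}.
FOLLOW(Q): in S→g f Q N, Q is followed by N with FIRST {λ, f, g}; in S→g f Q N, the suffix after Q is nullable, so FOLLOW(Q) ⊇ FOLLOW(S) = {$, f}; in S→Q S f, Q is followed by S f with FIRST {f, g}. Thus FOLLOW(Q) = {$, f, g}.
FOLLOW(N): in S→g f Q N, the suffix after N is empty, so FOLLOW(N) ⊇ FOLLOW(S) = {$, f}. Thus FOLLOW(N) = {$, f}.
FOLLOW(J): in N→J f J (occurrence 1), J is followed by f J with FIRST {f}; in N→J f J (occurrence 2), the suffix after J is empty, so FOLLOW(J) ⊇ FOLLOW(N) = {$, f}; in N→g J g, J is followed by g with FIRST {g}. Thus FOLLOW(J) = {$, f, g}.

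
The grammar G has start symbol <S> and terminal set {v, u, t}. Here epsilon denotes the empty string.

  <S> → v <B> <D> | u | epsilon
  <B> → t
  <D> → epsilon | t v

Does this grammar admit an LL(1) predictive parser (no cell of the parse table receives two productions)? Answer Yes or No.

Yes

FIRST(<S>) = {epsilon, u, v}
FIRST(<B>) = {t}
FIRST(<D>) = {epsilon, t}
FOLLOW(<S>) = {$}
FOLLOW(<B>) = {$, t}
FOLLOW(<D>) = {$}
Each cell of M receives at most one production.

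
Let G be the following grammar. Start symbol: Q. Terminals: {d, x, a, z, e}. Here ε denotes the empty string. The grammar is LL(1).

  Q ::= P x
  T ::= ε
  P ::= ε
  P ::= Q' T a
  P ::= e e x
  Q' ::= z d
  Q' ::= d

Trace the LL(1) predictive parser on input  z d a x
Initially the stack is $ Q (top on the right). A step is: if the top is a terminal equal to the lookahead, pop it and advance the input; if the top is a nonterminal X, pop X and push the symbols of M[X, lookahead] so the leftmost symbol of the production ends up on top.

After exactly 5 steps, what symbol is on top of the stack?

     Stack        Input      Action
  1  $ Q          z d a x $  expand Q ::= P x
  2  $ x P        z d a x $  expand P ::= Q' T a
  3  $ x a T Q'   z d a x $  expand Q' ::= z d
  4  $ x a T d z  z d a x $  match z
  5  $ x a T d    d a x $    match d
Stack after step 5: $ x a T (top = T).

T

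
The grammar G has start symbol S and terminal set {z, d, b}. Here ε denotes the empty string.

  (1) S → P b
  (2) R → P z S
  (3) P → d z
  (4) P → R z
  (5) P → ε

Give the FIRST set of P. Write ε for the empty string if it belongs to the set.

FIRST(S) = {b, d, z}  (via P b)
FIRST(R) = {d, z}  (via P z S)
FIRST(P) = {ε, d, z}  (via R z)

{ε, d, z}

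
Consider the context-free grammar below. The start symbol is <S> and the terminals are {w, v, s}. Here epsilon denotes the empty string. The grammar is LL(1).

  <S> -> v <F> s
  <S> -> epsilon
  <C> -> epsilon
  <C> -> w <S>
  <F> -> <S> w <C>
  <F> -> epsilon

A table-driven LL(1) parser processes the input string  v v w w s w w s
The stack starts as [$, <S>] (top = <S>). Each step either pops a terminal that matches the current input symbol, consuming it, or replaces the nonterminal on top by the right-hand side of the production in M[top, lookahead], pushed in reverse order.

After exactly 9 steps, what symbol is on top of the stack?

w

     Stack                  Input              Action
  1  $ <S>                  v v w w s w w s $  expand <S> -> v <F> s
  2  $ s <F> v              v v w w s w w s $  match v
  3  $ s <F>                v w w s w w s $    expand <F> -> <S> w <C>
  4  $ s <C> w <S>          v w w s w w s $    expand <S> -> v <F> s
  5  $ s <C> w s <F> v      v w w s w w s $    match v
  6  $ s <C> w s <F>        w w s w w s $      expand <F> -> <S> w <C>
  7  $ s <C> w s <C> w <S>  w w s w w s $      expand <S> -> epsilon
  8  $ s <C> w s <C> w      w w s w w s $      match w
  9  $ s <C> w s <C>        w s w w s $        expand <C> -> w <S>
Stack after step 9: $ s <C> w s <S> w (top = w).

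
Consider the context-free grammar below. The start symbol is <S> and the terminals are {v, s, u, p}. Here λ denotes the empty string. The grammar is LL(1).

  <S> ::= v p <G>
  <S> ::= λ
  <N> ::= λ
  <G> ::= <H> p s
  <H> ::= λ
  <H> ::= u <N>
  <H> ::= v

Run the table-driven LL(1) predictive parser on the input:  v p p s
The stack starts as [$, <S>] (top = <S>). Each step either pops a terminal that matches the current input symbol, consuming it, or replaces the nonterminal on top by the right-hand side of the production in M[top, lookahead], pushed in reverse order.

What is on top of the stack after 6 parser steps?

s

     Stack      Input      Action
  1  $ <S>      v p p s $  expand <S> ::= v p <G>
  2  $ <G> p v  v p p s $  match v
  3  $ <G> p    p p s $    match p
  4  $ <G>      p s $      expand <G> ::= <H> p s
  5  $ s p <H>  p s $      expand <H> ::= λ
  6  $ s p      p s $      match p
Stack after step 6: $ s (top = s).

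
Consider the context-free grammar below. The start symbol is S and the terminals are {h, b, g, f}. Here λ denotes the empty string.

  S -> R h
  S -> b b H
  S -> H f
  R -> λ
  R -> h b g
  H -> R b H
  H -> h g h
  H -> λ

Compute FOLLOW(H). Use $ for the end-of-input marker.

FIRST(R) = {λ, h}
FIRST(H) = {λ, b, h}  (via R b H)
FIRST(S) = {b, f, h}  (via R h, H f)
FOLLOW(S) includes $ since S is the start symbol.
FOLLOW(S): S appears on no right-hand side. Thus FOLLOW(S) = {$}.
FOLLOW(R): in S->R h, R is followed by h with FIRST {h}; in H->R b H, R is followed by b H with FIRST {b}. Thus FOLLOW(R) = {b, h}.
FOLLOW(H): in S->b b H, the suffix after H is empty, so FOLLOW(H) ⊇ FOLLOW(S) = {$}; in S->H f, H is followed by f with FIRST {f}; in H->R b H, the suffix after H is empty (adds nothing new). Thus FOLLOW(H) = {$, f}.

{$, f}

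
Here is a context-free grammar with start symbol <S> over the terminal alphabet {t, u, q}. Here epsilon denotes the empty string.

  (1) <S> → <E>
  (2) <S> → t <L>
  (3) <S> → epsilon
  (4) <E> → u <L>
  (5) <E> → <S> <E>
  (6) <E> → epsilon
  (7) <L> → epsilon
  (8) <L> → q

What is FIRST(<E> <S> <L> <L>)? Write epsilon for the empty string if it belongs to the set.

FIRST(<L>): from <L>→epsilon we get {epsilon}; from <L>→q we get {q}. So FIRST(<L>) = {epsilon, q}.
FIRST(<S>): from <S>→<E> we get {epsilon, t, u}; from <S>→t <L> we get {t}; from <S>→epsilon we get {epsilon}. So FIRST(<S>) = {epsilon, t, u}.
FIRST(<E>): from <E>→u <L> we get {u}; from <E>→<S> <E> we get {epsilon, t, u}; from <E>→epsilon we get {epsilon}. So FIRST(<E>) = {epsilon, t, u}.
FIRST(<E> <S> <L> <L>): take FIRST of each symbol in turn, carrying on past any symbol whose FIRST contains epsilon; result {epsilon, q, t, u}.

{epsilon, q, t, u}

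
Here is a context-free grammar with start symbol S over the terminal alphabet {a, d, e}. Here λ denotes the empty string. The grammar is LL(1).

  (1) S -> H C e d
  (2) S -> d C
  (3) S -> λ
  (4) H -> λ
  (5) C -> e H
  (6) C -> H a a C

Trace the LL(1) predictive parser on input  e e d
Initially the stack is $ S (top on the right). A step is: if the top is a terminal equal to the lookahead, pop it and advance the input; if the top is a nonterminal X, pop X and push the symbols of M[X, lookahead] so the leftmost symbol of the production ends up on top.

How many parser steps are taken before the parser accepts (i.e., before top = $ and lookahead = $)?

7

     Stack      Input    Action
  1  $ S        e e d $  expand S -> H C e d
  2  $ d e C H  e e d $  expand H -> λ
  3  $ d e C    e e d $  expand C -> e H
  4  $ d e H e  e e d $  match e
  5  $ d e H    e d $    expand H -> λ
  6  $ d e      e d $    match e
  7  $ d        d $      match d
Accept reached after 7 steps.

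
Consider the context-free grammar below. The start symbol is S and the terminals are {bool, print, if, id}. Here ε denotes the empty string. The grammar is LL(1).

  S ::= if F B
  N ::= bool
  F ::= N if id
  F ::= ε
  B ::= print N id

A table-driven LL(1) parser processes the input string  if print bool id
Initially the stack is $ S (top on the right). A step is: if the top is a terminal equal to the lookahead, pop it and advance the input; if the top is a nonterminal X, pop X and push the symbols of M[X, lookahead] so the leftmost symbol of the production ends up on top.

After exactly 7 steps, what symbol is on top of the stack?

id

step 1: stack=$ S  input=if print bool id $  — expand S ::= if F B
step 2: stack=$ B F if  input=if print bool id $  — match if
step 3: stack=$ B F  input=print bool id $  — expand F ::= ε
step 4: stack=$ B  input=print bool id $  — expand B ::= print N id
step 5: stack=$ id N print  input=print bool id $  — match print
step 6: stack=$ id N  input=bool id $  — expand N ::= bool
step 7: stack=$ id bool  input=bool id $  — match bool
Stack after step 7: $ id (top = id).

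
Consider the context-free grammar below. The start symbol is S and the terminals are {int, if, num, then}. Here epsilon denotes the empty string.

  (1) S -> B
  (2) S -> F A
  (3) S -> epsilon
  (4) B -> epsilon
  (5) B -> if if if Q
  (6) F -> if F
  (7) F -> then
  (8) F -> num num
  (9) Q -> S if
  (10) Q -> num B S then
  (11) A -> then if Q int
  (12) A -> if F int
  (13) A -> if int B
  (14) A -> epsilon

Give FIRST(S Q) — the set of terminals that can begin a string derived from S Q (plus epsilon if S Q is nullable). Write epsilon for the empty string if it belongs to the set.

{if, num, then}

FIRST(B) = {epsilon, if}
FIRST(F) = {if, num, then}
FIRST(A) = {epsilon, if, then}
FIRST(S) = {epsilon, if, num, then}  (via B, F A)
FIRST(Q) = {if, num, then}  (via S if)
FIRST(S Q): take FIRST of each symbol in turn, carrying on past any symbol whose FIRST contains epsilon; result {if, num, then}.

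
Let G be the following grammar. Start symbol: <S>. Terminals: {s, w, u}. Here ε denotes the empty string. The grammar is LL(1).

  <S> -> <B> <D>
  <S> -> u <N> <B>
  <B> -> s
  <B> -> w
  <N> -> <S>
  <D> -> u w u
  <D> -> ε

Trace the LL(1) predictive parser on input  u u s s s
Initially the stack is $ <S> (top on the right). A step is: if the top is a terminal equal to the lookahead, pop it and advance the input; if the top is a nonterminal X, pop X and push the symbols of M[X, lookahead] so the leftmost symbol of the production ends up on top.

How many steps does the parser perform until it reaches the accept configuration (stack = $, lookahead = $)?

      Stack              Input        Action
   1  $ <S>              u u s s s $  expand <S> -> u <N> <B>
   2  $ <B> <N> u        u u s s s $  match u
   3  $ <B> <N>          u s s s $    expand <N> -> <S>
   4  $ <B> <S>          u s s s $    expand <S> -> u <N> <B>
   5  $ <B> <B> <N> u    u s s s $    match u
   6  $ <B> <B> <N>      s s s $      expand <N> -> <S>
   7  $ <B> <B> <S>      s s s $      expand <S> -> <B> <D>
   8  $ <B> <B> <D> <B>  s s s $      expand <B> -> s
   9  $ <B> <B> <D> s    s s s $      match s
  10  $ <B> <B> <D>      s s $        expand <D> -> ε
  11  $ <B> <B>          s s $        expand <B> -> s
  12  $ <B> s            s s $        match s
  13  $ <B>              s $          expand <B> -> s
  14  $ s                s $          match s
Accept reached after 14 steps.

14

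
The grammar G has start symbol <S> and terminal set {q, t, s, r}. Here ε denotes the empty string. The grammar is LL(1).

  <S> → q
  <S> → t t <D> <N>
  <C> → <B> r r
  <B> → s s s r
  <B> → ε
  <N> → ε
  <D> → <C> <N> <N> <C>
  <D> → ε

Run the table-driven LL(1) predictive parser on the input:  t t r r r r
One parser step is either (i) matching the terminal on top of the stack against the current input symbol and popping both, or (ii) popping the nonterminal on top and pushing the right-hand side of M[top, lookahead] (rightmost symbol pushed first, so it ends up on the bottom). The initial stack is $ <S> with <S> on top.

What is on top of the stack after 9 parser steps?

<N>

step 1: stack=$ <S>  input=t t r r r r $  — expand <S> → t t <D> <N>
step 2: stack=$ <N> <D> t t  input=t t r r r r $  — match t
step 3: stack=$ <N> <D> t  input=t r r r r $  — match t
step 4: stack=$ <N> <D>  input=r r r r $  — expand <D> → <C> <N> <N> <C>
step 5: stack=$ <N> <C> <N> <N> <C>  input=r r r r $  — expand <C> → <B> r r
step 6: stack=$ <N> <C> <N> <N> r r <B>  input=r r r r $  — expand <B> → ε
step 7: stack=$ <N> <C> <N> <N> r r  input=r r r r $  — match r
step 8: stack=$ <N> <C> <N> <N> r  input=r r r $  — match r
step 9: stack=$ <N> <C> <N> <N>  input=r r $  — expand <N> → ε
Stack after step 9: $ <N> <C> <N> (top = <N>).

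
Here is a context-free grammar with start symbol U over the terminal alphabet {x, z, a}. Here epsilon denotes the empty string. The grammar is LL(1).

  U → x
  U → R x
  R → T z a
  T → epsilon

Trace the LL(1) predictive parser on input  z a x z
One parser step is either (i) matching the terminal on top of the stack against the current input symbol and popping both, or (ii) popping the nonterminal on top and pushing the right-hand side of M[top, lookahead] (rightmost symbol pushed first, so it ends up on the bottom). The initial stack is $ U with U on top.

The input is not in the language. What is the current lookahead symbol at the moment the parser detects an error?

step 1: stack=$ U  input=z a x z $  — expand U → R x
step 2: stack=$ x R  input=z a x z $  — expand R → T z a
step 3: stack=$ x a z T  input=z a x z $  — expand T → epsilon
step 4: stack=$ x a z  input=z a x z $  — match z
step 5: stack=$ x a  input=a x z $  — match a
step 6: stack=$ x  input=x z $  — match x
step 7: stack=$  input=z $  — error: stack empty but input remains

z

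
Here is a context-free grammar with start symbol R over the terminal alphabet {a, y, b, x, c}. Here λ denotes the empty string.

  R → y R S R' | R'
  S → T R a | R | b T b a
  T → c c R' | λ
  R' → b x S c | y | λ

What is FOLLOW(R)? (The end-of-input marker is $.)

{$, a, b, c, y}

FIRST(T): from T→c c R' we get {c}; from T→λ we get {λ}. So FIRST(T) = {λ, c}.
FIRST(R'): from R'→b x S c we get {b}; from R'→y we get {y}; from R'→λ we get {λ}. So FIRST(R') = {λ, b, y}.
FIRST(R): from R→y R S R' we get {y}; from R→R' we get {λ, b, y}. So FIRST(R) = {λ, b, y}.
FIRST(S): from S→T R a we get {a, b, c, y}; from S→R we get {λ, b, y}; from S→b T b a we get {b}. So FIRST(S) = {λ, a, b, c, y}.
FOLLOW(R) includes $ since R is the start symbol.
FOLLOW(T): in S→T R a, T is followed by R a with FIRST {a, b, y}; in S→b T b a, T is followed by b a with FIRST {b}. Thus FOLLOW(T) = {a, b, y}.
FOLLOW(R): in R→y R S R', R is followed by S R' with FIRST {λ, a, b, c, y}; in R→y R S R', the suffix after R is nullable (adds nothing new); in S→T R a, R is followed by a with FIRST {a}; in S→R, the suffix after R is empty, so FOLLOW(R) ⊇ FOLLOW(S) = {$, a, b, c, y}. Thus FOLLOW(R) = {$, a, b, c, y}.
FOLLOW(S): in R→y R S R', S is followed by R' with FIRST {λ, b, y}; in R→y R S R', the suffix after S is nullable, so FOLLOW(S) ⊇ FOLLOW(R) = {$, a, b, c, y}; in R'→b x S c, S is followed by c with FIRST {c}. Thus FOLLOW(S) = {$, a, b, c, y}.
FOLLOW(R'): in R→y R S R', the suffix after R' is empty, so FOLLOW(R') ⊇ FOLLOW(R) = {$, a, b, c, y}; in R→R', the suffix after R' is empty, so FOLLOW(R') ⊇ FOLLOW(R) = {$, a, b, c, y}; in T→c c R', the suffix after R' is empty, so FOLLOW(R') ⊇ FOLLOW(T) = {a, b, y}. Thus FOLLOW(R') = {$, a, b, c, y}.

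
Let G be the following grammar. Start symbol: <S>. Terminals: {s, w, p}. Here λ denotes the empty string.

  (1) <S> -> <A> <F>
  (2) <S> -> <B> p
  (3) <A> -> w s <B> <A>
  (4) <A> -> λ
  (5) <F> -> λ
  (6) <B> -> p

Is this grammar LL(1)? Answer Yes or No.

Yes

FIRST(<S>) = {λ, p, w}
FIRST(<A>) = {λ, w}
FIRST(<F>) = {λ}
FIRST(<B>) = {p}
FOLLOW(<S>) = {$}
FOLLOW(<A>) = {$}
FOLLOW(<F>) = {$}
FOLLOW(<B>) = {$, p, w}
Each cell of M receives at most one production.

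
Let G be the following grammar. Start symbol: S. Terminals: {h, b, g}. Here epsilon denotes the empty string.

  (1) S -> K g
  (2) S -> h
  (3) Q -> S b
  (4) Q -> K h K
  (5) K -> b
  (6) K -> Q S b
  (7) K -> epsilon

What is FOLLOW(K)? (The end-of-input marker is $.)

{b, g, h}

FIRST(S) = {b, g, h}  (via K g)
FIRST(Q) = {b, g, h}  (via S b, K h K)
FIRST(K) = {epsilon, b, g, h}  (via Q S b)
FOLLOW(S) includes $ since S is the start symbol.
FOLLOW(S): in Q->S b, S is followed by b with FIRST {b}; in K->Q S b, S is followed by b with FIRST {b}. Thus FOLLOW(S) = {$, b}.
FOLLOW(Q): in K->Q S b, Q is followed by S b with FIRST {b, g, h}. Thus FOLLOW(Q) = {b, g, h}.
FOLLOW(K): in S->K g, K is followed by g with FIRST {g}; in Q->K h K (occurrence 1), K is followed by h K with FIRST {h}; in Q->K h K (occurrence 2), the suffix after K is empty, so FOLLOW(K) ⊇ FOLLOW(Q) = {b, g, h}. Thus FOLLOW(K) = {b, g, h}.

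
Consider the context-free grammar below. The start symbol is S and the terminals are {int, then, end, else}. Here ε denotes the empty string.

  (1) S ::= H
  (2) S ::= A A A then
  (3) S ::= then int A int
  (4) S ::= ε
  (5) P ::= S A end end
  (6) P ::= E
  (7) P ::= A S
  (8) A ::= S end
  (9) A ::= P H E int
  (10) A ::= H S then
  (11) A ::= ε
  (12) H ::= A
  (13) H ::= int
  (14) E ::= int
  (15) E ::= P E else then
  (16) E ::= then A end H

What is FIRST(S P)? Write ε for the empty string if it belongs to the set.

{ε, end, int, then}

FIRST(S): from S::=H we get {ε, end, int, then}; from S::=A A A then we get {end, int, then}; from S::=then int A int we get {then}; from S::=ε we get {ε}. So FIRST(S) = {ε, end, int, then}.
FIRST(P): from P::=S A end end we get {end, int, then}; from P::=E we get {end, int, then}; from P::=A S we get {ε, end, int, then}. So FIRST(P) = {ε, end, int, then}.
FIRST(E): from E::=int we get {int}; from E::=P E else then we get {end, int, then}; from E::=then A end H we get {then}. So FIRST(E) = {end, int, then}.
FIRST(A): from A::=S end we get {end, int, then}; from A::=P H E int we get {end, int, then}; from A::=H S then we get {end, int, then}; from A::=ε we get {ε}. So FIRST(A) = {ε, end, int, then}.
FIRST(H): from H::=A we get {ε, end, int, then}; from H::=int we get {int}. So FIRST(H) = {ε, end, int, then}.
FIRST(S P): take FIRST of each symbol in turn, carrying on past any symbol whose FIRST contains ε; result {ε, end, int, then}.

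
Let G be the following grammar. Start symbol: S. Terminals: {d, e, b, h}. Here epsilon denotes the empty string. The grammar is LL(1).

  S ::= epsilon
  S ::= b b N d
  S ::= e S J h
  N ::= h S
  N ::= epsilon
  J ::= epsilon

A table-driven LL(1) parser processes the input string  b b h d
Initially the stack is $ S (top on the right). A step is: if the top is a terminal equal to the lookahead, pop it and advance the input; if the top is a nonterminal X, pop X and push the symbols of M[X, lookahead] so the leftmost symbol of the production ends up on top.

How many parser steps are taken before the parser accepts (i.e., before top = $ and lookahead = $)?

step 1: stack=$ S  input=b b h d $  — expand S ::= b b N d
step 2: stack=$ d N b b  input=b b h d $  — match b
step 3: stack=$ d N b  input=b h d $  — match b
step 4: stack=$ d N  input=h d $  — expand N ::= h S
step 5: stack=$ d S h  input=h d $  — match h
step 6: stack=$ d S  input=d $  — expand S ::= epsilon
step 7: stack=$ d  input=d $  — match d
Accept reached after 7 steps.

7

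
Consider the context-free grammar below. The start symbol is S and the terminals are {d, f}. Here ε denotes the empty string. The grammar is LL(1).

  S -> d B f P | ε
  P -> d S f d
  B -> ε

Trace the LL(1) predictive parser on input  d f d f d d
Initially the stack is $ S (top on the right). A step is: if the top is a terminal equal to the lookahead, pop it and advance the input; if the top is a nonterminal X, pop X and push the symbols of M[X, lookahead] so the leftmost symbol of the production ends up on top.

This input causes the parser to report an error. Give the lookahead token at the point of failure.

d

step 1: stack=$ S  input=d f d f d d $  — expand S -> d B f P
step 2: stack=$ P f B d  input=d f d f d d $  — match d
step 3: stack=$ P f B  input=f d f d d $  — expand B -> ε
step 4: stack=$ P f  input=f d f d d $  — match f
step 5: stack=$ P  input=d f d d $  — expand P -> d S f d
step 6: stack=$ d f S d  input=d f d d $  — match d
step 7: stack=$ d f S  input=f d d $  — expand S -> ε
step 8: stack=$ d f  input=f d d $  — match f
step 9: stack=$ d  input=d d $  — match d
step 10: stack=$  input=d $  — error: stack empty but input remains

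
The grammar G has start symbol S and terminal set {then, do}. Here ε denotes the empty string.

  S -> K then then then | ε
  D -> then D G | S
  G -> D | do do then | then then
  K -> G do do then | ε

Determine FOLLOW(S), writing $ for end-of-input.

{$, do, then}

FIRST(S): from S->K then then then we get {do, then}; from S->ε we get {ε}. So FIRST(S) = {ε, do, then}.
FIRST(D): from D->then D G we get {then}; from D->S we get {ε, do, then}. So FIRST(D) = {ε, do, then}.
FIRST(G): from G->D we get {ε, do, then}; from G->do do then we get {do}; from G->then then we get {then}. So FIRST(G) = {ε, do, then}.
FIRST(K): from K->G do do then we get {do, then}; from K->ε we get {ε}. So FIRST(K) = {ε, do, then}.
FOLLOW(S) includes $ since S is the start symbol.
FOLLOW(K): in S->K then then then, K is followed by then then then with FIRST {then}. Thus FOLLOW(K) = {then}.
FOLLOW(S): in D->S, the suffix after S is empty, so FOLLOW(S) ⊇ FOLLOW(D) = {do, then}. Thus FOLLOW(S) = {$, do, then}.
FOLLOW(D): in D->then D G, D is followed by G with FIRST {ε, do, then}; in D->then D G, the suffix after D is nullable (adds nothing new); in G->D, the suffix after D is empty, so FOLLOW(D) ⊇ FOLLOW(G) = {do, then}. Thus FOLLOW(D) = {do, then}.
FOLLOW(G): in D->then D G, the suffix after G is empty, so FOLLOW(G) ⊇ FOLLOW(D) = {do, then}; in K->G do do then, G is followed by do do then with FIRST {do}. Thus FOLLOW(G) = {do, then}.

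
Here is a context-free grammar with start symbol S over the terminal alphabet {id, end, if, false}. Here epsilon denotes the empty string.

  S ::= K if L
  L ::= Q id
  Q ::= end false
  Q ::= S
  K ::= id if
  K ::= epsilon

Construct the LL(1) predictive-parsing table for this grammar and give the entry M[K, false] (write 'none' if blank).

FIRST(K) = {epsilon, id}
FIRST(S) = {id, if}  (via K if L)
FIRST(Q) = {end, id, if}  (via S)
FIRST(L) = {end, id, if}  (via Q id)
FOLLOW(S) includes $ since S is the start symbol.
FOLLOW(K): in S::=K if L, K is followed by if L with FIRST {if}. Thus FOLLOW(K) = {if}.
For K ::= id if: FIRST(id if) = {id}, so it goes in M[K, t] for t ∈ {id}.
For K ::= epsilon: FIRST(epsilon) = {epsilon}, so it goes in M[K, t] for t ∈ {}; since epsilon ∈ FIRST, also for every t ∈ FOLLOW(K) = {if}.
None of these place a production in M[K, false].

none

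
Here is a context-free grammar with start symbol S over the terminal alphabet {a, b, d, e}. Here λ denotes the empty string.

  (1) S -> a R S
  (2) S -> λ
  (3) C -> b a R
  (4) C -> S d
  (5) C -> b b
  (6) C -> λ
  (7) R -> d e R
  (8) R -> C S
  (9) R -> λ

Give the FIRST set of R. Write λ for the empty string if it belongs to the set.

{λ, a, b, d}

FIRST(S): from S->a R S we get {a}; from S->λ we get {λ}. So FIRST(S) = {λ, a}.
FIRST(C): from C->b a R we get {b}; from C->S d we get {a, d}; from C->b b we get {b}; from C->λ we get {λ}. So FIRST(C) = {λ, a, b, d}.
FIRST(R): from R->d e R we get {d}; from R->C S we get {λ, a, b, d}; from R->λ we get {λ}. So FIRST(R) = {λ, a, b, d}.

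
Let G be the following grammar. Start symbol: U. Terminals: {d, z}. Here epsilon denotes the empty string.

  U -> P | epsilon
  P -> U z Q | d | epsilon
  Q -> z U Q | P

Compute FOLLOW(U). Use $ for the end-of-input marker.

FIRST(U): from U->P we get {epsilon, d, z}; from U->epsilon we get {epsilon}. So FIRST(U) = {epsilon, d, z}.
FIRST(P): from P->U z Q we get {d, z}; from P->d we get {d}; from P->epsilon we get {epsilon}. So FIRST(P) = {epsilon, d, z}.
FIRST(Q): from Q->z U Q we get {z}; from Q->P we get {epsilon, d, z}. So FIRST(Q) = {epsilon, d, z}.
FOLLOW(U) includes $ since U is the start symbol.
FOLLOW(U): in P->U z Q, U is followed by z Q with FIRST {z}; in Q->z U Q, U is followed by Q with FIRST {epsilon, d, z}; in Q->z U Q, the suffix after U is nullable, so FOLLOW(U) ⊇ FOLLOW(Q) = {$, d, z}. Thus FOLLOW(U) = {$, d, z}.
FOLLOW(P): in U->P, the suffix after P is empty, so FOLLOW(P) ⊇ FOLLOW(U) = {$, d, z}; in Q->P, the suffix after P is empty, so FOLLOW(P) ⊇ FOLLOW(Q) = {$, d, z}. Thus FOLLOW(P) = {$, d, z}.
FOLLOW(Q): in P->U z Q, the suffix after Q is empty, so FOLLOW(Q) ⊇ FOLLOW(P) = {$, d, z}; in Q->z U Q, the suffix after Q is empty (adds nothing new). Thus FOLLOW(Q) = {$, d, z}.

{$, d, z}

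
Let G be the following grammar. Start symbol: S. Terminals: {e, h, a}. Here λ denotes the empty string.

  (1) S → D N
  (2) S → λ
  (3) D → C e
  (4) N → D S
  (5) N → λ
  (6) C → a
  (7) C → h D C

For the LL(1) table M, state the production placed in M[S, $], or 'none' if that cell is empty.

FIRST(C): from C→a we get {a}; from C→h D C we get {h}. So FIRST(C) = {a, h}.
FIRST(D): from D→C e we get {a, h}. So FIRST(D) = {a, h}.
FIRST(S): from S→D N we get {a, h}; from S→λ we get {λ}. So FIRST(S) = {λ, a, h}.
FIRST(N): from N→D S we get {a, h}; from N→λ we get {λ}. So FIRST(N) = {λ, a, h}.
FOLLOW(S) includes $ since S is the start symbol.
FOLLOW(S): in N→D S, the suffix after S is empty, so FOLLOW(S) ⊇ FOLLOW(N) = {$}. Thus FOLLOW(S) = {$}.
FOLLOW(N): in S→D N, the suffix after N is empty, so FOLLOW(N) ⊇ FOLLOW(S) = {$}. Thus FOLLOW(N) = {$}.
For S → D N: FIRST(D N) = {a, h}, so it goes in M[S, t] for t ∈ {a, h}.
For S → λ: FIRST(λ) = {λ}, so it goes in M[S, t] for t ∈ {}; since λ ∈ FIRST, also for every t ∈ FOLLOW(S) = {$}.

S → λ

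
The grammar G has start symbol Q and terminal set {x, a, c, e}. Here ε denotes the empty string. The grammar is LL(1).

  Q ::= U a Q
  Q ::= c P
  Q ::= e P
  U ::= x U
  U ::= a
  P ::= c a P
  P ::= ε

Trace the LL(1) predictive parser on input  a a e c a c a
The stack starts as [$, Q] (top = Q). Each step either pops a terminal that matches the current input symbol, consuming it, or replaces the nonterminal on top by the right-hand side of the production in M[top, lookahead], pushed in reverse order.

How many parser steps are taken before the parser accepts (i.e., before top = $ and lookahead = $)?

      Stack    Input            Action
   1  $ Q      a a e c a c a $  expand Q ::= U a Q
   2  $ Q a U  a a e c a c a $  expand U ::= a
   3  $ Q a a  a a e c a c a $  match a
   4  $ Q a    a e c a c a $    match a
   5  $ Q      e c a c a $      expand Q ::= e P
   6  $ P e    e c a c a $      match e
   7  $ P      c a c a $        expand P ::= c a P
   8  $ P a c  c a c a $        match c
   9  $ P a    a c a $          match a
  10  $ P      c a $            expand P ::= c a P
  11  $ P a c  c a $            match c
  12  $ P a    a $              match a
  13  $ P      $                expand P ::= ε
Accept reached after 13 steps.

13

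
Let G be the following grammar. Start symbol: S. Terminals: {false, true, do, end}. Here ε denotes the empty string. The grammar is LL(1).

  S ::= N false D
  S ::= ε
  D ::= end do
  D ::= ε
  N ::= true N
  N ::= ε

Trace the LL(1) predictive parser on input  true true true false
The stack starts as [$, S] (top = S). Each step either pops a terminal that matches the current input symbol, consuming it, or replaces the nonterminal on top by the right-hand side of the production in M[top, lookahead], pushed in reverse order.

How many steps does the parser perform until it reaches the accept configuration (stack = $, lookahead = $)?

step 1: stack=$ S  input=true true true false $  — expand S ::= N false D
step 2: stack=$ D false N  input=true true true false $  — expand N ::= true N
step 3: stack=$ D false N true  input=true true true false $  — match true
step 4: stack=$ D false N  input=true true false $  — expand N ::= true N
step 5: stack=$ D false N true  input=true true false $  — match true
step 6: stack=$ D false N  input=true false $  — expand N ::= true N
step 7: stack=$ D false N true  input=true false $  — match true
step 8: stack=$ D false N  input=false $  — expand N ::= ε
step 9: stack=$ D false  input=false $  — match false
step 10: stack=$ D  input=$  — expand D ::= ε
Accept reached after 10 steps.

10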